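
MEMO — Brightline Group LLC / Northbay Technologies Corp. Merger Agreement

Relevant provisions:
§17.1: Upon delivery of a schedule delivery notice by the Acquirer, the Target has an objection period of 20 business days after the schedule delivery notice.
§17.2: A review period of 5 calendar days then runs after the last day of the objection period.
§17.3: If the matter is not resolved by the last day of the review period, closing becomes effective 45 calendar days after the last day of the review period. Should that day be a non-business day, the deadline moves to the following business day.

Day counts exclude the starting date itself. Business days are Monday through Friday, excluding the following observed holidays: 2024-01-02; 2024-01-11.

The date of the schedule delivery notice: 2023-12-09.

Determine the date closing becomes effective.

The last day of the objection period: counting 20 business days from Saturday, 2023-12-09 (Dec 11, Dec 12, Dec 13, Dec 14, …, Jan 4, Jan 5, Jan 8, skipping weekends and the listed holiday on Jan 2) reaches Monday, 2024-01-08.
The last day of the review period: 2024-01-08 + 5 days = 2024-01-13.
The date closing becomes effective: 45 calendar days after 2024-01-13 is 2024-02-27. 2024-02-27 is a Tuesday and is not a listed holiday, so no roll-forward applies.

2024-02-27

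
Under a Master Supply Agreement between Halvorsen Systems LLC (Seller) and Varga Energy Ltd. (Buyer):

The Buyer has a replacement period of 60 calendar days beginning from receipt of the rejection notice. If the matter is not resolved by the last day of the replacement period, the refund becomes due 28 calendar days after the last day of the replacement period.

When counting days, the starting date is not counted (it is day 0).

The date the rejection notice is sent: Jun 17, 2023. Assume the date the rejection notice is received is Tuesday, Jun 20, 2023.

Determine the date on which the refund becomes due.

Adding 60 calendar days to Jun 20, 2023 gives Aug 19, 2023, which is the last day of the replacement period.
Adding 28 calendar days to Aug 19, 2023 gives Sep 16, 2023, which is the date on which the refund becomes due.

Sep 16, 2023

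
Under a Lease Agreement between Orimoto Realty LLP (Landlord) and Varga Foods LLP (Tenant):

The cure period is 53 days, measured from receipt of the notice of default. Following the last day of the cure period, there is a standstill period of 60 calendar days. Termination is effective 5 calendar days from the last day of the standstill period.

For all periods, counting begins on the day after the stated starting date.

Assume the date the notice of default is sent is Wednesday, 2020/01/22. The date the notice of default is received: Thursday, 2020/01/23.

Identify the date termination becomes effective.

The last day of the cure period: 53 calendar days after 2020/01/23 is 2020/03/16.
The last day of the standstill period: 60 calendar days after 2020/03/16 is 2020/05/15.
The date termination becomes effective: 5 calendar days after 2020/05/15 is 2020/05/20.

2020/05/20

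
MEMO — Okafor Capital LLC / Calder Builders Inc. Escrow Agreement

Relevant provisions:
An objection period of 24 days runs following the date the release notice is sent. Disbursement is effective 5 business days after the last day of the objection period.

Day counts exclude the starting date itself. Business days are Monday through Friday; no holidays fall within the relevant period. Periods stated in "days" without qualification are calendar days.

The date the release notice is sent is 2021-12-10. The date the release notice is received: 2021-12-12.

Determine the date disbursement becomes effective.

2022-01-10

The last day of the objection period: 2021-12-10 + 24 days = 2022-01-03.
The date disbursement becomes effective: 5 business days after Monday, 2022-01-03, skipping weekends — Jan 4, Jan 5, Jan 6, Jan 7, Jan 10 — lands on Monday, 2022-01-10.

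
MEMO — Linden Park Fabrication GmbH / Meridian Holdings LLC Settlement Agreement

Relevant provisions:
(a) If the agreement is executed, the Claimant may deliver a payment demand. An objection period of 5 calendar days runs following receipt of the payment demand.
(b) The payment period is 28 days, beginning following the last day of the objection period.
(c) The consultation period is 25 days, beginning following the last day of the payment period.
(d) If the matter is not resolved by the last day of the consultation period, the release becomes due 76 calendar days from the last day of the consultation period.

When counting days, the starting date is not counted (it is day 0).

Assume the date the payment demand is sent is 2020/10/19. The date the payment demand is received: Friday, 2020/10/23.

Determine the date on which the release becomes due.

Adding 5 calendar days to 2020/10/23 gives 2020/10/28, which is the last day of the objection period.
Adding 28 calendar days to 2020/10/28 gives 2020/11/25, which is the last day of the payment period.
Adding 25 calendar days to 2020/11/25 gives 2020/12/20, which is the last day of the consultation period.
Adding 76 calendar days to 2020/12/20 gives 2021/03/06, which is the date on which the release becomes due.

2021/03/06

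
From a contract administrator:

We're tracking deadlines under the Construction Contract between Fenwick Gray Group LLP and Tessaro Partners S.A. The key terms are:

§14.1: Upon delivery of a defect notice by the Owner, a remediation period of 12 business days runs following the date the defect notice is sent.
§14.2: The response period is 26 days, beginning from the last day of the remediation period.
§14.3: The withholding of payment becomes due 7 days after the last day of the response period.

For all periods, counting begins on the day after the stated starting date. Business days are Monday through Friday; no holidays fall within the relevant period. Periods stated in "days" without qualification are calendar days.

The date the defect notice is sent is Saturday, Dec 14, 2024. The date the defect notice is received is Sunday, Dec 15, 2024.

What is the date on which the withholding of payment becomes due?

The last day of the remediation period: counting 12 business days from Saturday, Dec 14, 2024 (Dec 16, Dec 17, Dec 18, Dec 19, …, Dec 27, Dec 30, Dec 31, skipping weekends) reaches Tuesday, Dec 31, 2024.
The last day of the response period: 26 calendar days after Dec 31, 2024 is Jan 26, 2025.
The date on which the withholding of payment becomes due: Jan 26, 2025 + 7 days = Feb 2, 2025.

Feb 2, 2025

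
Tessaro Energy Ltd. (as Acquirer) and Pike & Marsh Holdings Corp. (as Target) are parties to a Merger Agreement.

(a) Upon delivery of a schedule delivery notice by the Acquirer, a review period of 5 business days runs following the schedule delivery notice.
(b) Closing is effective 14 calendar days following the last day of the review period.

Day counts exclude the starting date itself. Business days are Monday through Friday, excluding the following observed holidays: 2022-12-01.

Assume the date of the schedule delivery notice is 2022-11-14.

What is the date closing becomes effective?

The last day of the review period: 5 business days after Monday, 2022-11-14, skipping weekends — Nov 15, Nov 16, Nov 17, Nov 18, Nov 21 — lands on Monday, 2022-11-21.
Adding 14 calendar days to 2022-11-21 gives 2022-12-05, which is the date closing becomes effective.

2022-12-05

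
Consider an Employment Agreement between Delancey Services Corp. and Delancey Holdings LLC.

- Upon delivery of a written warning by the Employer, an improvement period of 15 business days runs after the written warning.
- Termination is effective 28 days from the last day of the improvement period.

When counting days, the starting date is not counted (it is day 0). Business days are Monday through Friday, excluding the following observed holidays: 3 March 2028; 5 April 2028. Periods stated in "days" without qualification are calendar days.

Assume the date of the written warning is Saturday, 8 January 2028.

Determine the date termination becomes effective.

The last day of the improvement period: 15 business days after Saturday, 8 January 2028, skipping weekends — Jan 10, Jan 11, Jan 12, Jan 13, …, Jan 26, Jan 27, Jan 28 — lands on Friday, 28 January 2028.
Adding 28 calendar days to 28 January 2028 gives 25 February 2028, which is the date termination becomes effective.

25 February 2028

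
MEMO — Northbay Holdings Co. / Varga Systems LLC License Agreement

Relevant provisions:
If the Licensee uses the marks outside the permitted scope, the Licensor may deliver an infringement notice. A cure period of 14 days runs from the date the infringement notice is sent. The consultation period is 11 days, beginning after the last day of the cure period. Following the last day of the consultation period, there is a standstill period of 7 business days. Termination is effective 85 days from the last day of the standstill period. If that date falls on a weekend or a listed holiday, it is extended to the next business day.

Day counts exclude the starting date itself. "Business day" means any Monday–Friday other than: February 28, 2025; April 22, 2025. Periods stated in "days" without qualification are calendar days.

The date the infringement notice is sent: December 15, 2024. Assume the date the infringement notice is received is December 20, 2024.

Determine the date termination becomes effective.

The last day of the cure period: December 15, 2024 + 14 days = December 29, 2024.
The last day of the consultation period: December 29, 2024 + 11 days = January 9, 2025.
From Thursday, January 9, 2025, 7 business days (Jan 10, Jan 13, Jan 14, Jan 15, Jan 16, Jan 17, Jan 20, skipping weekends) brings us to Monday, January 20, 2025, which is the last day of the standstill period.
The date termination becomes effective: 85 calendar days after January 20, 2025 is April 15, 2025. April 15, 2025 is a Tuesday and is not a listed holiday, so no roll-forward applies.

April 15, 2025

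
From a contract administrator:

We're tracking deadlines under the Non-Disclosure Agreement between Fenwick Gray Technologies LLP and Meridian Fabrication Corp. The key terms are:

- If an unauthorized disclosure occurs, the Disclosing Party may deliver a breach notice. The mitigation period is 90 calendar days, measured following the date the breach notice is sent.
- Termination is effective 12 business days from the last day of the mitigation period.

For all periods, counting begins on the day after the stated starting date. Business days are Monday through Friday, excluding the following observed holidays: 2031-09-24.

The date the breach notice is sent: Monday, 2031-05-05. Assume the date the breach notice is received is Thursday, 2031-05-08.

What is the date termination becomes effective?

The last day of the mitigation period: 90 calendar days after 2031-05-05 is 2031-08-03.
The date termination becomes effective: counting 12 business days from Sunday, 2031-08-03 (Aug 4, Aug 5, Aug 6, Aug 7, …, Aug 15, Aug 18, Aug 19, skipping weekends) reaches Tuesday, 2031-08-19.

2031-08-19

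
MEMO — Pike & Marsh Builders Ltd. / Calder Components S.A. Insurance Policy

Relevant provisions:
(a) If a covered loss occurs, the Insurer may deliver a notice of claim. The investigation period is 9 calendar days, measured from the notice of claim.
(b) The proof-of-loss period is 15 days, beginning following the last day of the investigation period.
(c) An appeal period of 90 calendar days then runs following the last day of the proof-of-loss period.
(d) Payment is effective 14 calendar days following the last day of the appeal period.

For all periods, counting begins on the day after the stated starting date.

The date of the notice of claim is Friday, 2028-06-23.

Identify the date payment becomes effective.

The last day of the investigation period: 9 calendar days after 2028-06-23 is 2028-07-02.
The last day of the proof-of-loss period: 2028-07-02 + 15 days = 2028-07-17.
The last day of the appeal period: 2028-07-17 + 90 days = 2028-10-15.
The date payment becomes effective: 2028-10-15 + 14 days = 2028-10-29.

2028-10-29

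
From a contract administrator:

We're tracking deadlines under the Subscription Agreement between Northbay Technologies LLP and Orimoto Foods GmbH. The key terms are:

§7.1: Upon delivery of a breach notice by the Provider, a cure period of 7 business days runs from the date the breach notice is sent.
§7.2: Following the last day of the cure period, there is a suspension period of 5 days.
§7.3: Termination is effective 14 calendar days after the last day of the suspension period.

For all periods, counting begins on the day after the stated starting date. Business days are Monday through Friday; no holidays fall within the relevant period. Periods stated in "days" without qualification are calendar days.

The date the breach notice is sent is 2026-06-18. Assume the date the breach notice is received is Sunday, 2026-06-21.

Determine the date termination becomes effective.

The last day of the cure period: counting 7 business days from Thursday, 2026-06-18 (Jun 19, Jun 22, Jun 23, Jun 24, Jun 25, Jun 26, Jun 29, skipping weekends) reaches Monday, 2026-06-29.
Adding 5 calendar days to 2026-06-29 gives 2026-07-04, which is the last day of the suspension period.
Adding 14 calendar days to 2026-07-04 gives 2026-07-18, which is the date termination becomes effective.

2026-07-18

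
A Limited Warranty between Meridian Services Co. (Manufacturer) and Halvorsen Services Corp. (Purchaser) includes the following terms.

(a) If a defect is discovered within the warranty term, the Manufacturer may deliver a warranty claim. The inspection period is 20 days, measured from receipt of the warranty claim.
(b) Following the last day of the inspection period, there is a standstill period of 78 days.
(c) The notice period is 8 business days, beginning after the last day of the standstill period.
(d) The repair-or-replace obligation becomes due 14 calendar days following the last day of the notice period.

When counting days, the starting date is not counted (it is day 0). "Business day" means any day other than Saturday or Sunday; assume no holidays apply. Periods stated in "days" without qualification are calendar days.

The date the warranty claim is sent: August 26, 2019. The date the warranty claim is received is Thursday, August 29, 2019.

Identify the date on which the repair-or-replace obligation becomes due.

The last day of the inspection period: August 29, 2019 + 20 days = September 18, 2019.
The last day of the standstill period: 78 calendar days after September 18, 2019 is December 5, 2019.
The last day of the notice period: 8 business days after Thursday, December 5, 2019, skipping weekends — Dec 6, Dec 9, Dec 10, Dec 11, Dec 12, Dec 13, Dec 16, Dec 17 — lands on Tuesday, December 17, 2019.
The date on which the repair-or-replace obligation becomes due: December 17, 2019 + 14 days = December 31, 2019.

December 31, 2019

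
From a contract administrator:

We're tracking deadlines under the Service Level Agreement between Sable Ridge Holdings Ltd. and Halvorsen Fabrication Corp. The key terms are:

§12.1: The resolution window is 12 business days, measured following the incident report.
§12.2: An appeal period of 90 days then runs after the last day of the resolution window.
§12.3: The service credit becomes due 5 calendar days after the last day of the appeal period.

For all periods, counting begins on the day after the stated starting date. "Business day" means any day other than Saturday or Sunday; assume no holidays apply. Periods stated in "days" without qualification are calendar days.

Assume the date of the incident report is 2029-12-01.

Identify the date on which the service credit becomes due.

2030-03-23

The last day of the resolution window: counting 12 business days from Saturday, 2029-12-01 (Dec 3, Dec 4, Dec 5, Dec 6, …, Dec 14, Dec 17, Dec 18, skipping weekends) reaches Tuesday, 2029-12-18.
The last day of the appeal period: 2029-12-18 + 90 days = 2030-03-18.
Adding 5 calendar days to 2030-03-18 gives 2030-03-23, which is the date on which the service credit becomes due.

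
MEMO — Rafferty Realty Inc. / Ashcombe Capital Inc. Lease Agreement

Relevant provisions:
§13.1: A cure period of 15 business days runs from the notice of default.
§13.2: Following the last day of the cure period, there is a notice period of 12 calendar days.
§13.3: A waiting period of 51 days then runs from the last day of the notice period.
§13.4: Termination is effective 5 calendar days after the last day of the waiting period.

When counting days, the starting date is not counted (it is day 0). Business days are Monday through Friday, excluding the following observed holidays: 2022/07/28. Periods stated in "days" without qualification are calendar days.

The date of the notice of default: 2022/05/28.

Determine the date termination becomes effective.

2022/08/24

The last day of the cure period: counting 15 business days from Saturday, 2022/05/28 (May 30, May 31, Jun 1, Jun 2, …, Jun 15, Jun 16, Jun 17, skipping weekends) reaches Friday, 2022/06/17.
The last day of the notice period: 2022/06/17 + 12 days = 2022/06/29.
The last day of the waiting period: 2022/06/29 + 51 days = 2022/08/19.
The date termination becomes effective: 5 calendar days after 2022/08/19 is 2022/08/24.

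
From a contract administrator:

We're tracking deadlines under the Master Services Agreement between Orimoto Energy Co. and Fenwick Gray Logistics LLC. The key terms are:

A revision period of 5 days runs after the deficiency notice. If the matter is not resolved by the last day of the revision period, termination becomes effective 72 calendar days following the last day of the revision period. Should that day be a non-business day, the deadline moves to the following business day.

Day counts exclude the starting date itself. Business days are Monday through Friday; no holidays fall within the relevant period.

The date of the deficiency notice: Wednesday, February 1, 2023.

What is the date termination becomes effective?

The last day of the revision period: 5 calendar days after February 1, 2023 is February 6, 2023.
The date termination becomes effective: 72 calendar days after February 6, 2023 is April 19, 2023. April 19, 2023 is a Wednesday, so no roll-forward applies.

April 19, 2023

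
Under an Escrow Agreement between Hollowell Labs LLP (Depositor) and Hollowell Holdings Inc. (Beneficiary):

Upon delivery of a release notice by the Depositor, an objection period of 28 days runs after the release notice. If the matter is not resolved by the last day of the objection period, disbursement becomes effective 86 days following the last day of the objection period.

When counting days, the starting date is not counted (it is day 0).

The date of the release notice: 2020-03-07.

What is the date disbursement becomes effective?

2020-06-29

Adding 28 calendar days to 2020-03-07 gives 2020-04-04, which is the last day of the objection period.
The date disbursement becomes effective: 86 calendar days after 2020-04-04 is 2020-06-29.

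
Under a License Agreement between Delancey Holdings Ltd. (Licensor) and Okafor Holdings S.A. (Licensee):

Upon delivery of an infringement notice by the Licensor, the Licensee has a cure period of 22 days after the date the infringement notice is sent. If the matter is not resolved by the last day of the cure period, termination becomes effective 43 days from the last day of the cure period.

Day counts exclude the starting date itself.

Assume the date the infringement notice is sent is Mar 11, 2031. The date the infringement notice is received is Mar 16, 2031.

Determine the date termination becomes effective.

May 15, 2031

The last day of the cure period: Mar 11, 2031 + 22 days = Apr 2, 2031.
The date termination becomes effective: 43 calendar days after Apr 2, 2031 is May 15, 2031.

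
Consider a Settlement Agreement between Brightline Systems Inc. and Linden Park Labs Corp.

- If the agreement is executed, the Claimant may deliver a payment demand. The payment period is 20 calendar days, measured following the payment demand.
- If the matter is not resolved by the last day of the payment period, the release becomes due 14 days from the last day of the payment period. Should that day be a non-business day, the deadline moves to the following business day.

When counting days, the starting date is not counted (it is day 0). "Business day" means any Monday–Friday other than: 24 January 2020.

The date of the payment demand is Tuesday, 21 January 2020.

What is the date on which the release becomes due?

The last day of the payment period: 20 calendar days after 21 January 2020 is 10 February 2020.
Adding 14 calendar days to 10 February 2020 gives 24 February 2020, which is the date on which the release becomes due. 24 February 2020 is a Monday and is not a listed holiday, so no roll-forward applies.

24 February 2020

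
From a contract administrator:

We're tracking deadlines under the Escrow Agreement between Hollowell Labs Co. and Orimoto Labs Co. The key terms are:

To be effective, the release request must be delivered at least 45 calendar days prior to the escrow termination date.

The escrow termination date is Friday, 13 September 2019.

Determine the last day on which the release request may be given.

30 July 2019

13 September 2019 minus 45 days is 30 July 2019.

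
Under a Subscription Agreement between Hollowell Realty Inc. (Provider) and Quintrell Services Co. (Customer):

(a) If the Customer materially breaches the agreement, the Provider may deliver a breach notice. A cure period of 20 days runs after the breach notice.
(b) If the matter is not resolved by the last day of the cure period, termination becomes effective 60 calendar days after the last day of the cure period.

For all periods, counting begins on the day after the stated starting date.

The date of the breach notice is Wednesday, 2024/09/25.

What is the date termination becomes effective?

The last day of the cure period: 20 calendar days after 2024/09/25 is 2024/10/15.
The date termination becomes effective: 2024/10/15 + 60 days = 2024/12/14.

2024/12/14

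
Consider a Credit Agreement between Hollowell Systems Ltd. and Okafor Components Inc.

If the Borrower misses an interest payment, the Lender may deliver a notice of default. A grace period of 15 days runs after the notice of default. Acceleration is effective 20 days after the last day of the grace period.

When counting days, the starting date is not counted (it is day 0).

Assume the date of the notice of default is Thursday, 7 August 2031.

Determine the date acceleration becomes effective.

Adding 15 calendar days to 7 August 2031 gives 22 August 2031, which is the last day of the grace period.
The date acceleration becomes effective: 22 August 2031 + 20 days = 11 September 2031.

11 September 2031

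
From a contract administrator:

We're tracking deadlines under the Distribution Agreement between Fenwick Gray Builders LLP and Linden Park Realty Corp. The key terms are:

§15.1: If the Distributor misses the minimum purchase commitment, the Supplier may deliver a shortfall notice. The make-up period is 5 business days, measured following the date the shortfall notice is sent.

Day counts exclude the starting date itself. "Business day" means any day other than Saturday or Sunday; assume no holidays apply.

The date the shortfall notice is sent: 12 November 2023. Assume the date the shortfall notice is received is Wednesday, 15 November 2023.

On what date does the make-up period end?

From Sunday, 12 November 2023, 5 business days (Nov 13, Nov 14, Nov 15, Nov 16, Nov 17, skipping weekends) brings us to Friday, 17 November 2023, which is the last day of the make-up period.

17 November 2023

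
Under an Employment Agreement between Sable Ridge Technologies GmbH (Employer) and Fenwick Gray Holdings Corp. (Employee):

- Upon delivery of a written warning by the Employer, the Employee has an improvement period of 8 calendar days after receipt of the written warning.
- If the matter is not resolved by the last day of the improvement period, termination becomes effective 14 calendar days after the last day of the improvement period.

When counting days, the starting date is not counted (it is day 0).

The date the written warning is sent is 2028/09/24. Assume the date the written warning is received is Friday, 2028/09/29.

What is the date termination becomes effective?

2028/10/21

The last day of the improvement period: 2028/09/29 + 8 days = 2028/10/07.
Adding 14 calendar days to 2028/10/07 gives 2028/10/21, which is the date termination becomes effective.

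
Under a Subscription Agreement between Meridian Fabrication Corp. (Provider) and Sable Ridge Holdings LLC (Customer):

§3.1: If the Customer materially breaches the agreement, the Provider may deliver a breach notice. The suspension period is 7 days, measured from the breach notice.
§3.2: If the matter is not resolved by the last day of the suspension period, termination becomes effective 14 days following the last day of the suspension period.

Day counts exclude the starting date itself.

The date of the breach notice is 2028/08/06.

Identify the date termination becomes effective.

2028/08/27

The last day of the suspension period: 2028/08/06 + 7 days = 2028/08/13.
The date termination becomes effective: 2028/08/13 + 14 days = 2028/08/27.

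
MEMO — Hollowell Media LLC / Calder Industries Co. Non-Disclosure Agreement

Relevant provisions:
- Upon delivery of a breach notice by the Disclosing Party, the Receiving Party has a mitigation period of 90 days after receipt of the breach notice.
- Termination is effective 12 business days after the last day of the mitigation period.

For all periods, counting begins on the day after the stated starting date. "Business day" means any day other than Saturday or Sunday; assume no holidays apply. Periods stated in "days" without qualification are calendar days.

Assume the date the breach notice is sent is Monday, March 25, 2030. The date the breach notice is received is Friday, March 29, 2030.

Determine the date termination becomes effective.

Adding 90 calendar days to March 29, 2030 gives June 27, 2030, which is the last day of the mitigation period.
From Thursday, June 27, 2030, 12 business days (Jun 28, Jul 1, Jul 2, Jul 3, …, Jul 11, Jul 12, Jul 15, skipping weekends) brings us to Monday, July 15, 2030, which is the date termination becomes effective.

July 15, 2030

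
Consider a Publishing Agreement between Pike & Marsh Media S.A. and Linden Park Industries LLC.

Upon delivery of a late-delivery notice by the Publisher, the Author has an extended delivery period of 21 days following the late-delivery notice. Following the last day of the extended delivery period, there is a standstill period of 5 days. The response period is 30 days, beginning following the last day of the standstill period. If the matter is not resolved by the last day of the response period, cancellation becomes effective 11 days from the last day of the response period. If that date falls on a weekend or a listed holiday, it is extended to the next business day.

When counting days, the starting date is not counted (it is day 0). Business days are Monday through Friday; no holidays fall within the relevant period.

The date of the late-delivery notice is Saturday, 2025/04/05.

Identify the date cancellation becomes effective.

2025/06/11

The last day of the extended delivery period: 21 calendar days after 2025/04/05 is 2025/04/26.
The last day of the standstill period: 2025/04/26 + 5 days = 2025/05/01.
Adding 30 calendar days to 2025/05/01 gives 2025/05/31, which is the last day of the response period.
The date cancellation becomes effective: 11 calendar days after 2025/05/31 is 2025/06/11. 2025/06/11 is a Wednesday, so no roll-forward applies.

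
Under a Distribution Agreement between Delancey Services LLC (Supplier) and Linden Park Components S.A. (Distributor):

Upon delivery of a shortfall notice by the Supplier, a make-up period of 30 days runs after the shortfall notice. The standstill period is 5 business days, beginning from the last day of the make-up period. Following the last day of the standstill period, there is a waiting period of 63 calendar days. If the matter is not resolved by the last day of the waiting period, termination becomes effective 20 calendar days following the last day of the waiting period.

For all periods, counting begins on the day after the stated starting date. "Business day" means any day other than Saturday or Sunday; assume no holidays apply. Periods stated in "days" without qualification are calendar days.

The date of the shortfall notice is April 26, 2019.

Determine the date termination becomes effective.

August 22, 2019

The last day of the make-up period: April 26, 2019 + 30 days = May 26, 2019.
The last day of the standstill period: 5 business days after Sunday, May 26, 2019, skipping weekends — May 27, May 28, May 29, May 30, May 31 — lands on Friday, May 31, 2019.
The last day of the waiting period: 63 calendar days after May 31, 2019 is August 2, 2019.
The date termination becomes effective: August 2, 2019 + 20 days = August 22, 2019.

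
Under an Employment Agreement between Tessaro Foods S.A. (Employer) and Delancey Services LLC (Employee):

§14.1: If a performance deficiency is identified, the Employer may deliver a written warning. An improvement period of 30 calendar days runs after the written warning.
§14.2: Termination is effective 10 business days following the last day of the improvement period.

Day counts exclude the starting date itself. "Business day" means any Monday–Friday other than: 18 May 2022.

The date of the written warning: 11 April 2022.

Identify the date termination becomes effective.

The last day of the improvement period: 11 April 2022 + 30 days = 11 May 2022.
The date termination becomes effective: counting 10 business days from Wednesday, 11 May 2022 (May 12, May 13, May 16, May 17, May 19, May 20, May 23, May 24, May 25, May 26, skipping weekends and the listed holiday on May 18) reaches Thursday, 26 May 2022.

26 May 2022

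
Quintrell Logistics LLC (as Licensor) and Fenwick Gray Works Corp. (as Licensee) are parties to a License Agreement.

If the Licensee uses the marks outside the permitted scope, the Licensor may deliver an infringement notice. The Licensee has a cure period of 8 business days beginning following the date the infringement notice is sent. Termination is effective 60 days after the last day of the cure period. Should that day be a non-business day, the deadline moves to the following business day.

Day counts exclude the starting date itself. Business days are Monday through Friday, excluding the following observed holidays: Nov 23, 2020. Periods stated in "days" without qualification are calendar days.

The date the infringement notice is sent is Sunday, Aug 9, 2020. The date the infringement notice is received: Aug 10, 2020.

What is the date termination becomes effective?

Oct 19, 2020

From Sunday, Aug 9, 2020, 8 business days (Aug 10, Aug 11, Aug 12, Aug 13, Aug 14, Aug 17, Aug 18, Aug 19, skipping weekends) brings us to Wednesday, Aug 19, 2020, which is the last day of the cure period.
The date termination becomes effective: 60 calendar days after Aug 19, 2020 is Oct 18, 2020. That falls on a Sunday, so it rolls to the next business day, Monday, Oct 19, 2020.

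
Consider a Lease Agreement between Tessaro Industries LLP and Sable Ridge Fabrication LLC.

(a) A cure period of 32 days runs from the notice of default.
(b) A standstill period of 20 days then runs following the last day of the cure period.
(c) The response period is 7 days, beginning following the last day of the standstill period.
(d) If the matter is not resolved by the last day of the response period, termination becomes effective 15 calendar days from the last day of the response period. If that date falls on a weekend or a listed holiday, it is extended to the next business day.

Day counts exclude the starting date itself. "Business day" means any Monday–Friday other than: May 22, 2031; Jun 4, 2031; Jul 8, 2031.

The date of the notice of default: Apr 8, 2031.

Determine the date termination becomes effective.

Adding 32 calendar days to Apr 8, 2031 gives May 10, 2031, which is the last day of the cure period.
Adding 20 calendar days to May 10, 2031 gives May 30, 2031, which is the last day of the standstill period.
The last day of the response period: May 30, 2031 + 7 days = Jun 6, 2031.
The date termination becomes effective: Jun 6, 2031 + 15 days = Jun 21, 2031. That falls on a Saturday, so it rolls to the next business day, Monday, Jun 23, 2031.

Jun 23, 2031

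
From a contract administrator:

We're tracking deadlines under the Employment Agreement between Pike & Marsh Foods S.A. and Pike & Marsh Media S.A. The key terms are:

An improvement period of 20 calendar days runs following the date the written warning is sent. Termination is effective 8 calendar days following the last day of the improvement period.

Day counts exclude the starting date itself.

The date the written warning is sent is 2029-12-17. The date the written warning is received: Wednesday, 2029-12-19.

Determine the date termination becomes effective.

2030-01-14

The last day of the improvement period: 2029-12-17 + 20 days = 2030-01-06.
The date termination becomes effective: 8 calendar days after 2030-01-06 is 2030-01-14.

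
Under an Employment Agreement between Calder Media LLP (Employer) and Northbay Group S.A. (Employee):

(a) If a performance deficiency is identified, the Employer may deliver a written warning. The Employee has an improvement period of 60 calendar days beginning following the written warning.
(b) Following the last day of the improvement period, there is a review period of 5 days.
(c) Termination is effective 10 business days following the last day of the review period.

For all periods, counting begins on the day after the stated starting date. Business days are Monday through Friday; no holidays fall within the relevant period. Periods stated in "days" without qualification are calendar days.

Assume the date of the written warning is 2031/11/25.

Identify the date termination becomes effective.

The last day of the improvement period: 60 calendar days after 2031/11/25 is 2032/01/24.
Adding 5 calendar days to 2032/01/24 gives 2032/01/29, which is the last day of the review period.
The date termination becomes effective: counting 10 business days from Thursday, 2032/01/29 (Jan 30, Feb 2, Feb 3, Feb 4, Feb 5, Feb 6, Feb 9, Feb 10, Feb 11, Feb 12, skipping weekends) reaches Thursday, 2032/02/12.

2032/02/12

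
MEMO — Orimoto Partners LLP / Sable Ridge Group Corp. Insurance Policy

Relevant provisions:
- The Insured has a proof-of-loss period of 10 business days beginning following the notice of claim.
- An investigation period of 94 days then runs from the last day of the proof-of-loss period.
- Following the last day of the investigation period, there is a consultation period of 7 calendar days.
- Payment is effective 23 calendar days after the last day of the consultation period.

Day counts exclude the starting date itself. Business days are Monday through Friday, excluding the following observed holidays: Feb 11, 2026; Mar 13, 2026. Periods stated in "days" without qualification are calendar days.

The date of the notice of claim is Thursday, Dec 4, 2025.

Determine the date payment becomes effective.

The last day of the proof-of-loss period: 10 business days after Thursday, Dec 4, 2025, skipping weekends — Dec 5, Dec 8, Dec 9, Dec 10, Dec 11, Dec 12, Dec 15, Dec 16, Dec 17, Dec 18 — lands on Thursday, Dec 18, 2025.
The last day of the investigation period: Dec 18, 2025 + 94 days = Mar 22, 2026.
Adding 7 calendar days to Mar 22, 2026 gives Mar 29, 2026, which is the last day of the consultation period.
The date payment becomes effective: 23 calendar days after Mar 29, 2026 is Apr 21, 2026.

Apr 21, 2026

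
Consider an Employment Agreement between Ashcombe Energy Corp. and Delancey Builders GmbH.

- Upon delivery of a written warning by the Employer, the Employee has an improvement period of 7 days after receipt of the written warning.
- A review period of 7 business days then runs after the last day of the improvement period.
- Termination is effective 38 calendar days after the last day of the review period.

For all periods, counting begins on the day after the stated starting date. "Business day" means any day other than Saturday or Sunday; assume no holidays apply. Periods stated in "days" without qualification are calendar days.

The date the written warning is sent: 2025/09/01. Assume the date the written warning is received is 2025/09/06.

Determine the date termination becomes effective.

The last day of the improvement period: 2025/09/06 + 7 days = 2025/09/13.
The last day of the review period: 7 business days after Saturday, 2025/09/13, skipping weekends — Sep 15, Sep 16, Sep 17, Sep 18, Sep 19, Sep 22, Sep 23 — lands on Tuesday, 2025/09/23.
The date termination becomes effective: 38 calendar days after 2025/09/23 is 2025/10/31.

2025/10/31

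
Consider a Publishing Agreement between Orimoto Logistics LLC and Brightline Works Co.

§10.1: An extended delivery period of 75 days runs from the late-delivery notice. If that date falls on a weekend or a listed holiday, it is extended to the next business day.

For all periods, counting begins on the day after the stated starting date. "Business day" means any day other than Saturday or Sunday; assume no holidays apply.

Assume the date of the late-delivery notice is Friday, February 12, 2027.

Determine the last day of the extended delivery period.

The last day of the extended delivery period: 75 calendar days after February 12, 2027 is April 28, 2027. April 28, 2027 is a Wednesday, so no roll-forward applies.

April 28, 2027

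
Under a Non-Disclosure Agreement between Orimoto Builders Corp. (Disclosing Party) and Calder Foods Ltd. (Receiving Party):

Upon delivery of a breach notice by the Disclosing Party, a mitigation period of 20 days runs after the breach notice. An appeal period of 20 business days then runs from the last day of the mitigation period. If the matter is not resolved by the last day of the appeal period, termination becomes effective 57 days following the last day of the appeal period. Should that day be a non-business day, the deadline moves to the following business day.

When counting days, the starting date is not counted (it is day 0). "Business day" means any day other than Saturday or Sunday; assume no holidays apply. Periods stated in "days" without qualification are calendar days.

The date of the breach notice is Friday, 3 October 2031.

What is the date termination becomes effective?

Adding 20 calendar days to 3 October 2031 gives 23 October 2031, which is the last day of the mitigation period.
From Thursday, 23 October 2031, 20 business days (Oct 24, Oct 27, Oct 28, Oct 29, …, Nov 18, Nov 19, Nov 20, skipping weekends) brings us to Thursday, 20 November 2031, which is the last day of the appeal period.
Adding 57 calendar days to 20 November 2031 gives 16 January 2032, which is the date termination becomes effective. 16 January 2032 is a Friday, so no roll-forward applies.

16 January 2032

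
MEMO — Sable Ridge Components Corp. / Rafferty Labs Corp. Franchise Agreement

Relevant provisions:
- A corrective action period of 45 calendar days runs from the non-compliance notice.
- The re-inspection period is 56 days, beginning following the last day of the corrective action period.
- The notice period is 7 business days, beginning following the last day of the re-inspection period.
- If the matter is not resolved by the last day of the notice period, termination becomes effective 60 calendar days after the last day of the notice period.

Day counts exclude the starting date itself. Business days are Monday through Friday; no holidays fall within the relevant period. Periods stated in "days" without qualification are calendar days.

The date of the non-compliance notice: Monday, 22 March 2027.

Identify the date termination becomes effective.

10 September 2027

Adding 45 calendar days to 22 March 2027 gives 6 May 2027, which is the last day of the corrective action period.
Adding 56 calendar days to 6 May 2027 gives 1 July 2027, which is the last day of the re-inspection period.
The last day of the notice period: counting 7 business days from Thursday, 1 July 2027 (Jul 2, Jul 5, Jul 6, Jul 7, Jul 8, Jul 9, Jul 12, skipping weekends) reaches Monday, 12 July 2027.
The date termination becomes effective: 12 July 2027 + 60 days = 10 September 2027.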